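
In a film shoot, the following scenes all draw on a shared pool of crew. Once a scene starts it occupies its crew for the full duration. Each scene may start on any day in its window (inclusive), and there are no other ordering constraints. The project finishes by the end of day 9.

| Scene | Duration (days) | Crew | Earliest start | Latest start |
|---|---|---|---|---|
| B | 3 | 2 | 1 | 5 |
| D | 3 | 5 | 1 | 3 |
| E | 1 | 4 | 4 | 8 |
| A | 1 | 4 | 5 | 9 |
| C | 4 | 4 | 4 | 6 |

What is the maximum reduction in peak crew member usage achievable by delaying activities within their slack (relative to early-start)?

2

Early-start peak: d1:7  d2:7  d3:7  d4:8  d5:8  d6:4  d7:4  d8:0  d9:0 ⇒ 8.
Leveled (B@4, D@1, E@4, A@5, C@6): d1:5  d2:5  d3:5  d4:6  d5:6  d6:6  d7:4  d8:4  d9:4 ⇒ 6.
Reduction 8 − 6 = 2.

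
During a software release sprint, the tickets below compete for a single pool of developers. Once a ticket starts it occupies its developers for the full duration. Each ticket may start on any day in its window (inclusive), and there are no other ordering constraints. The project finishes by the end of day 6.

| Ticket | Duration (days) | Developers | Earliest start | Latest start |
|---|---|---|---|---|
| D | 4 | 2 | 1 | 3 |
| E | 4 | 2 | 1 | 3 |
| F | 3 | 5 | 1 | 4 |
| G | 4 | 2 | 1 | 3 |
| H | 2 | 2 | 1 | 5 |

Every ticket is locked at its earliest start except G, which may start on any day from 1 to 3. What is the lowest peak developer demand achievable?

11

G@1: d1:13  d2:13  d3:11  d4:6  d5:0  d6:0 → peak 13
G@2: d1:11  d2:13  d3:11  d4:6  d5:2  d6:0 → peak 13
G@3: d1:11  d2:11  d3:11  d4:6  d5:2  d6:2 → peak 11
Best is G@3, peak 11.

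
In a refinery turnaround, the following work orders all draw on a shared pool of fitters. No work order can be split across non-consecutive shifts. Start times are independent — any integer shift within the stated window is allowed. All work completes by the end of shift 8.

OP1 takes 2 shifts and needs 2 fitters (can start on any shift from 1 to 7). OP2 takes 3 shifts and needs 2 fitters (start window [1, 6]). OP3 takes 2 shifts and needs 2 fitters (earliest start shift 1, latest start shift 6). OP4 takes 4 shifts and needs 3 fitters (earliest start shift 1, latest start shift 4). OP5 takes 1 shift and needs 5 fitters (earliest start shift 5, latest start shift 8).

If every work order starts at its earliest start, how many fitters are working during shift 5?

5

At early start, shift 5 has: OP5.
Demand: 5 = 5.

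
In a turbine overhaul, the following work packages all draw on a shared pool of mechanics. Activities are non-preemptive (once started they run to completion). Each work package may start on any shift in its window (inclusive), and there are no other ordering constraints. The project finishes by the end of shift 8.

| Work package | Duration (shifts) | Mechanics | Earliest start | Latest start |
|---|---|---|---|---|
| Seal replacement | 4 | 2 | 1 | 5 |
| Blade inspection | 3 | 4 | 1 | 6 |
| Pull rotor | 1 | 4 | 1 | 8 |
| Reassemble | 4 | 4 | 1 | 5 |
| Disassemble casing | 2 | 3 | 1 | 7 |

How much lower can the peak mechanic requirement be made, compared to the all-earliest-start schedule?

Early-start peak: s1:17  s2:13  s3:10  s4:6  s5:0  s6:0  s7:0  s8:0 ⇒ 17.
Leveled (Seal replacement@1, Blade inspection@1, Pull rotor@4, Reassemble@5, Disassemble casing@5): s1:6  s2:6  s3:6  s4:6  s5:7  s6:7  s7:4  s8:4 ⇒ 7.
Reduction 17 − 7 = 10.

10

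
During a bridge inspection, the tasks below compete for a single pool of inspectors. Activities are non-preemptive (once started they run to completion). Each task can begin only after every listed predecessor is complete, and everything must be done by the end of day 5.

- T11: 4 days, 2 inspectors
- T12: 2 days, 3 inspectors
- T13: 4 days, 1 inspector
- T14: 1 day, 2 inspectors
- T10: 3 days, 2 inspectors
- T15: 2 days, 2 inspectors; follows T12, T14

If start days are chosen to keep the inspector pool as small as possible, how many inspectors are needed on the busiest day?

7

Early-start (T11@1, T12@1, T13@1, T14@1, T10@1, T15@3) gives peak 10: d1:10  d2:8  d3:7  d4:5  d5:0.
Shift T14→3, T10→3, T15→4.
Schedule T11@1, T12@1, T13@1, T14@3, T10@3, T15@4: d1:6  d2:6  d3:7  d4:7  d5:4 — peak 7.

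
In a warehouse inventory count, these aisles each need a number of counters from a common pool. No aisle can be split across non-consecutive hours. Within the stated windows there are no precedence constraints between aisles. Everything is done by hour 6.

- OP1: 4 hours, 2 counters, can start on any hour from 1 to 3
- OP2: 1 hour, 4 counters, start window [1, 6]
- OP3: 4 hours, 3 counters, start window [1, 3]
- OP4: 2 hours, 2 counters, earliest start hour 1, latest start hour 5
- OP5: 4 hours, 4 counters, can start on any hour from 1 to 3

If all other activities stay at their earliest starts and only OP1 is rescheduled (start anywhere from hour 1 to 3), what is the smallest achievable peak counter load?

13

OP1@1: h1:15  h2:11  h3:9  h4:9  h5:0  h6:0 → peak 15
OP1@2: h1:13  h2:11  h3:9  h4:9  h5:2  h6:0 → peak 13
OP1@3: h1:13  h2:9  h3:9  h4:9  h5:2  h6:2 → peak 13
Best is OP1@2, peak 13.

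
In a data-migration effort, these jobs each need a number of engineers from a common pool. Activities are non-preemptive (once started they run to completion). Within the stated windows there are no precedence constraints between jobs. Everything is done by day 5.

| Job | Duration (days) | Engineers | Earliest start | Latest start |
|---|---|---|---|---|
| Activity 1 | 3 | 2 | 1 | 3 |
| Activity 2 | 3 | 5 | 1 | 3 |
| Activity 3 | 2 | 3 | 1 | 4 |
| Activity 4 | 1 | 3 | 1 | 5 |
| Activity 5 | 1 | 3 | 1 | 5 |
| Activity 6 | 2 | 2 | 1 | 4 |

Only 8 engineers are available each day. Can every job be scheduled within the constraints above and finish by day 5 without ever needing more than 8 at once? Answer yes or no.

Schedule Activity 1@1, Activity 2@1, Activity 3@4, Activity 4@4, Activity 5@5, Activity 6@4: d1:7  d2:7  d3:7  d4:8  d5:8 — peak 8 ≤ 8.

yes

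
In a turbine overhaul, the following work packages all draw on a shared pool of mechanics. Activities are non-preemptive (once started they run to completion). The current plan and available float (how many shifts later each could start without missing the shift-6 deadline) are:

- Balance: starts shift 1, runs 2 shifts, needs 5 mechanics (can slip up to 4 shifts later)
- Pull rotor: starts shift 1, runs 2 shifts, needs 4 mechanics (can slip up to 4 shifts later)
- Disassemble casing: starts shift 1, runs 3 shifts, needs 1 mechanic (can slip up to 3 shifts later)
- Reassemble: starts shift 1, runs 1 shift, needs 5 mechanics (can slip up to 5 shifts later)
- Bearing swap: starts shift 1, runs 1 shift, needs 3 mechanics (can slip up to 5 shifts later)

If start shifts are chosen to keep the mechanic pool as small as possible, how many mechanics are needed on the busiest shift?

5

Early-start (Balance@1, Pull rotor@1, Disassemble casing@1, Reassemble@1, Bearing swap@1) gives peak 18: s1:18  s2:10  s3:1  s4:0  s5:0  s6:0.
Shift Pull rotor→3, Disassemble casing→3, Reassemble→6, Bearing swap→5.
Schedule Balance@1, Pull rotor@3, Disassemble casing@3, Reassemble@6, Bearing swap@5: s1:5  s2:5  s3:5  s4:5  s5:4  s6:5 — peak 5.
Total mechanic-shifts = 29 over 6 shifts ⇒ peak ≥ ⌈29/6⌉ = 5, so 5 is optimal.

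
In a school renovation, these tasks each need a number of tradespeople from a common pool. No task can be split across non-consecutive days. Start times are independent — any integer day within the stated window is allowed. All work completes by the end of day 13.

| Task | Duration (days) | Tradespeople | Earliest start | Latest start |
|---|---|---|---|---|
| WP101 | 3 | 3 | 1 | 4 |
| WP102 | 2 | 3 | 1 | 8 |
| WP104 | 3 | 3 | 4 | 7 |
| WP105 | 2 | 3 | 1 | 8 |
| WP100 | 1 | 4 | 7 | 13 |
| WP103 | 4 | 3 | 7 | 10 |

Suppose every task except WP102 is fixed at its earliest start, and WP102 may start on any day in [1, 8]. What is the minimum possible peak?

7

WP102@1: d1:9  d2:9  d3:3  d4:3  d5:3  d6:3  d7:7  d8:3  d9:3  d10:3  d11:0  d12:0  d13:0 → peak 9
WP102@2: d1:6  d2:9  d3:6  d4:3  d5:3  d6:3  d7:7  d8:3  d9:3  d10:3  d11:0  d12:0  d13:0 → peak 9
WP102@3: d1:6  d2:6  d3:6  d4:6  d5:3  d6:3  d7:7  d8:3  d9:3  d10:3  d11:0  d12:0  d13:0 → peak 7
WP102@4: d1:6  d2:6  d3:3  d4:6  d5:6  d6:3  d7:7  d8:3  d9:3  d10:3  d11:0  d12:0  d13:0 → peak 7
WP102@5: d1:6  d2:6  d3:3  d4:3  d5:6  d6:6  d7:7  d8:3  d9:3  d10:3  d11:0  d12:0  d13:0 → peak 7
WP102@6: d1:6  d2:6  d3:3  d4:3  d5:3  d6:6  d7:10  d8:3  d9:3  d10:3  d11:0  d12:0  d13:0 → peak 10
WP102@7: d1:6  d2:6  d3:3  d4:3  d5:3  d6:3  d7:10  d8:6  d9:3  d10:3  d11:0  d12:0  d13:0 → peak 10
WP102@8: d1:6  d2:6  d3:3  d4:3  d5:3  d6:3  d7:7  d8:6  d9:6  d10:3  d11:0  d12:0  d13:0 → peak 7
Best is WP102@3, peak 7.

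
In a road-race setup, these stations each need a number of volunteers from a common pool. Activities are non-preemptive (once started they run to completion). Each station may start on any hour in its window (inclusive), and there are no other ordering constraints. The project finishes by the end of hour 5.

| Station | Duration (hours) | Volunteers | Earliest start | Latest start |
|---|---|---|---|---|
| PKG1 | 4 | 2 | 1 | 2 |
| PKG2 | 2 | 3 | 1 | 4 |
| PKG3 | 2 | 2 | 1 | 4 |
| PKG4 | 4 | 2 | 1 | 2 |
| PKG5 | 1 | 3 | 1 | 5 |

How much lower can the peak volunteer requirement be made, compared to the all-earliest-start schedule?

5

Early-start peak: h1:12  h2:9  h3:4  h4:4  h5:0 ⇒ 12.
Leveled (PKG1@1, PKG2@1, PKG3@3, PKG4@1, PKG5@5): h1:7  h2:7  h3:6  h4:6  h5:3 ⇒ 7.
Reduction 12 − 7 = 5.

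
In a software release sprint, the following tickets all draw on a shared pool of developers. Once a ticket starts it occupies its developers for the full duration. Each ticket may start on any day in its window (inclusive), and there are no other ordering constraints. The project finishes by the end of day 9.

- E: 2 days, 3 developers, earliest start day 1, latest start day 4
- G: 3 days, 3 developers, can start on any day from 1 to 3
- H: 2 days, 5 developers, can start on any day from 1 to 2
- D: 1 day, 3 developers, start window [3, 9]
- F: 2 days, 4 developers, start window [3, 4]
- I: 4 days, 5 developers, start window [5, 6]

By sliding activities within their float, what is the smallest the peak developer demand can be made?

8

Early-start (E@1, G@1, H@1, D@3, F@3, I@5) gives peak 11: d1:11  d2:11  d3:10  d4:4  d5:5  d6:5  d7:5  d8:5  d9:0.
Shift G→3, F→4, I→6.
Schedule E@1, G@3, H@1, D@3, F@4, I@6: d1:8  d2:8  d3:6  d4:7  d5:7  d6:5  d7:5  d8:5  d9:5 — peak 8.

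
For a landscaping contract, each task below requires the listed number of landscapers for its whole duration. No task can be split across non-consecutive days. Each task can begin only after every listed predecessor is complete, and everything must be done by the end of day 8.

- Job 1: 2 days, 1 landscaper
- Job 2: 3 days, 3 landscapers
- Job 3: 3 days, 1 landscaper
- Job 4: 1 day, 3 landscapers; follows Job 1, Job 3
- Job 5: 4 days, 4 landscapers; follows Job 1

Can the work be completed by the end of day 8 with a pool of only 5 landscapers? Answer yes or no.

Schedule Job 1@1, Job 2@1, Job 3@1, Job 4@4, Job 5@5: d1:5  d2:5  d3:4  d4:3  d5:4  d6:4  d7:4  d8:4 — peak 5 ≤ 5.

yes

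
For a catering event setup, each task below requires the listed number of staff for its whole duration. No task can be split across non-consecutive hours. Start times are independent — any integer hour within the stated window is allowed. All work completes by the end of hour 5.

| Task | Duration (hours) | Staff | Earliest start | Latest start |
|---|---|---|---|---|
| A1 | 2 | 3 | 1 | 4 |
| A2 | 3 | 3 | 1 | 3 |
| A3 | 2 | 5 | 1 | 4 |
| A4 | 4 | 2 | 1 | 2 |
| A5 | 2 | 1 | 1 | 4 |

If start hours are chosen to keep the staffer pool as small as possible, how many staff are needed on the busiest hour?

8

Early-start (A1@1, A2@1, A3@1, A4@1, A5@1) gives peak 14: h1:14  h2:14  h3:5  h4:2  h5:0.
Shift A3→4, A5→3.
Schedule A1@1, A2@1, A3@4, A4@1, A5@3: h1:8  h2:8  h3:6  h4:8  h5:5 — peak 8.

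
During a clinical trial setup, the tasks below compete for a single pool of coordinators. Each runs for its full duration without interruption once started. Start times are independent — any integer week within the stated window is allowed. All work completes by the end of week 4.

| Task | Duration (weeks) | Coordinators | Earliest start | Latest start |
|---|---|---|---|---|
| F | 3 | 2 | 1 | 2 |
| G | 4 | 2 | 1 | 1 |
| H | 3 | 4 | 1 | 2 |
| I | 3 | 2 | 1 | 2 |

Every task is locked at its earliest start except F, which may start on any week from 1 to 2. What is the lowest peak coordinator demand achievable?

10

F@1: w1:10  w2:10  w3:10  w4:2 → peak 10
F@2: w1:8  w2:10  w3:10  w4:4 → peak 10
Best is F@1, peak 10.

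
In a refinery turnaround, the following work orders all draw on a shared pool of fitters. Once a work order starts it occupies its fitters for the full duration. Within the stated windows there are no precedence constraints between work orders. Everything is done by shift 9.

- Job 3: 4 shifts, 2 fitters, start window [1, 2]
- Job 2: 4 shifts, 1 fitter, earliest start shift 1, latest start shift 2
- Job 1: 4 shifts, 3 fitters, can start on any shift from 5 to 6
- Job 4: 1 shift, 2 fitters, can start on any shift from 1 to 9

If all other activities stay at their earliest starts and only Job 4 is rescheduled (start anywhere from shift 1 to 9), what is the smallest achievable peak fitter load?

Job 4@1: s1:5  s2:3  s3:3  s4:3  s5:3  s6:3  s7:3  s8:3  s9:0 → peak 5
Job 4@2: s1:3  s2:5  s3:3  s4:3  s5:3  s6:3  s7:3  s8:3  s9:0 → peak 5
Job 4@3: s1:3  s2:3  s3:5  s4:3  s5:3  s6:3  s7:3  s8:3  s9:0 → peak 5
Job 4@4: s1:3  s2:3  s3:3  s4:5  s5:3  s6:3  s7:3  s8:3  s9:0 → peak 5
Job 4@5: s1:3  s2:3  s3:3  s4:3  s5:5  s6:3  s7:3  s8:3  s9:0 → peak 5
Job 4@6: s1:3  s2:3  s3:3  s4:3  s5:3  s6:5  s7:3  s8:3  s9:0 → peak 5
Job 4@7: s1:3  s2:3  s3:3  s4:3  s5:3  s6:3  s7:5  s8:3  s9:0 → peak 5
Job 4@8: s1:3  s2:3  s3:3  s4:3  s5:3  s6:3  s7:3  s8:5  s9:0 → peak 5
Job 4@9: s1:3  s2:3  s3:3  s4:3  s5:3  s6:3  s7:3  s8:3  s9:2 → peak 3
Best is Job 4@9, peak 3.

3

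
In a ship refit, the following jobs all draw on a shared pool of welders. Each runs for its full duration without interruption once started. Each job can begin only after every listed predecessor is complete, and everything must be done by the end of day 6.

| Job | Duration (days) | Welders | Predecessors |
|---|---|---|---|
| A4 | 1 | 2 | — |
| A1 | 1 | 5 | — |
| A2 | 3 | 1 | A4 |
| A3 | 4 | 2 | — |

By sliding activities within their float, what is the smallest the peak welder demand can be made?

5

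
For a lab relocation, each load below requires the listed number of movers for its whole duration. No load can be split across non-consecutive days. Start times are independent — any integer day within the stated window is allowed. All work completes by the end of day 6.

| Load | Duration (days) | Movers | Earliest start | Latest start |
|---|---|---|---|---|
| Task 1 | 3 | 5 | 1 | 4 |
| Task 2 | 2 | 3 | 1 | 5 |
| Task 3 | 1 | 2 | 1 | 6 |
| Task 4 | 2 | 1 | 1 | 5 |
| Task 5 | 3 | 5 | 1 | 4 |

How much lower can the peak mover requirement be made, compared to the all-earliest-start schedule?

Early-start peak: d1:16  d2:14  d3:10  d4:0  d5:0  d6:0 ⇒ 16.
Leveled (Task 1@1, Task 2@1, Task 3@3, Task 4@3, Task 5@4): d1:8  d2:8  d3:8  d4:6  d5:5  d6:5 ⇒ 8.
Reduction 16 − 8 = 8.

8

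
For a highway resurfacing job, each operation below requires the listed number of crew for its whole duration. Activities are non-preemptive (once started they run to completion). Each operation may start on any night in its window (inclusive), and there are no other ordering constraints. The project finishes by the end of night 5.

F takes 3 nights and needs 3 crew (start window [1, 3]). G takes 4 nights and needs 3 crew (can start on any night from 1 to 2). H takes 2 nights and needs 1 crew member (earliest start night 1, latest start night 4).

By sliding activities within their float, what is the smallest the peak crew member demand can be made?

6

Early-start (F@1, G@1, H@1) gives peak 7: n1:7  n2:7  n3:6  n4:3  n5:0.
Shift H→4.
Schedule F@1, G@1, H@4: n1:6  n2:6  n3:6  n4:4  n5:1 — peak 6.
No arrangement of the 24 feasible schedules does better.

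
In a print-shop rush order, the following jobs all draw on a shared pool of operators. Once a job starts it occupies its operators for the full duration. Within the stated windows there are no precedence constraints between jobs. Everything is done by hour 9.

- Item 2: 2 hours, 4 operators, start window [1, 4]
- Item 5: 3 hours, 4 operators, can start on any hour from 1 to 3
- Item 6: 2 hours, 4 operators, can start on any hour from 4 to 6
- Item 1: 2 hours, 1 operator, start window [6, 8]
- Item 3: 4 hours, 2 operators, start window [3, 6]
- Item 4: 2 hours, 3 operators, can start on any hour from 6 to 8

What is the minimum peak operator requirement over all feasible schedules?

6

Early-start (Item 2@1, Item 5@1, Item 6@4, Item 1@6, Item 3@3, Item 4@6) gives peak 8: h1:8  h2:8  h3:6  h4:6  h5:6  h6:6  h7:4  h8:0  h9:0.
Shift Item 5→3, Item 6→6, Item 1→7, Item 4→8.
Schedule Item 2@1, Item 5@3, Item 6@6, Item 1@7, Item 3@3, Item 4@8: h1:4  h2:4  h3:6  h4:6  h5:6  h6:6  h7:5  h8:4  h9:3 — peak 6.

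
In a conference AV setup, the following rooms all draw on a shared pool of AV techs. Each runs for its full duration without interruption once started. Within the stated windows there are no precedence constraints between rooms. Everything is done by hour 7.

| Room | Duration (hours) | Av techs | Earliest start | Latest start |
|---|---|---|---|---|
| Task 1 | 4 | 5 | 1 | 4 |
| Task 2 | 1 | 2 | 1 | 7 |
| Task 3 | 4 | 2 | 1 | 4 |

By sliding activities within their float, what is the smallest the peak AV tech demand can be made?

7

Early-start (Task 1@1, Task 2@1, Task 3@1) gives peak 9: h1:9  h2:7  h3:7  h4:7  h5:0  h6:0  h7:0.
Shift Task 3→2.
Schedule Task 1@1, Task 2@1, Task 3@2: h1:7  h2:7  h3:7  h4:7  h5:2  h6:0  h7:0 — peak 7.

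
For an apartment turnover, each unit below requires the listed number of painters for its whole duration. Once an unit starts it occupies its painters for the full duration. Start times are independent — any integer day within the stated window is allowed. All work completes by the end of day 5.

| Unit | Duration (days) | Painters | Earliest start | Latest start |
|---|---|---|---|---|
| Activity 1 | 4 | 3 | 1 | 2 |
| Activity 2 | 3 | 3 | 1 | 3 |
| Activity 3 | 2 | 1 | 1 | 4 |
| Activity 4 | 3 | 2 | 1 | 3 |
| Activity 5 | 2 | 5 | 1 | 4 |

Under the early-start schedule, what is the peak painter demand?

Early-start schedule: Activity 1@1, Activity 2@1, Activity 3@1, Activity 4@1, Activity 5@1.
Load per day: day 1: 14, day 2: 14, day 3: 8, day 4: 3, day 5: 0.
Peak is 14.

14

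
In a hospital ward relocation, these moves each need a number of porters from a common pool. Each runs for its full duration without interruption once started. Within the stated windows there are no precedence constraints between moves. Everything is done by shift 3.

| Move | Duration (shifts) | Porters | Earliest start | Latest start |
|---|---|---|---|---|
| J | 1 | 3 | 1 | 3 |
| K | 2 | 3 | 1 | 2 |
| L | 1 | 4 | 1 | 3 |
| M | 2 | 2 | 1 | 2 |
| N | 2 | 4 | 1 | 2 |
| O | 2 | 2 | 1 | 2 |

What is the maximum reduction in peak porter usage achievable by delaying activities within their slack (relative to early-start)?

7

Early-start peak: s1:18  s2:11  s3:0 ⇒ 18.
Leveled (J@1, K@1, L@1, M@2, N@2, O@2): s1:10  s2:11  s3:8 ⇒ 11.
Reduction 18 − 11 = 7.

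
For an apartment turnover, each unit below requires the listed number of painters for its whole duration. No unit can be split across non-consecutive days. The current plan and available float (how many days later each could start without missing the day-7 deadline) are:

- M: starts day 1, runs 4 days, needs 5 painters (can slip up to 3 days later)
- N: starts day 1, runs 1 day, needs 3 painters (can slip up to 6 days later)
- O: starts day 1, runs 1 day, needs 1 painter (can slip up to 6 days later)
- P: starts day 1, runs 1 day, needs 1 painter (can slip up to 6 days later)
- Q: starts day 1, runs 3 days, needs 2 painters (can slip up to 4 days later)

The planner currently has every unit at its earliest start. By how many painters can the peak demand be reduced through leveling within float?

Early-start peak: d1:12  d2:7  d3:7  d4:5  d5:0  d6:0  d7:0 ⇒ 12.
Leveled (M@1, N@5, O@6, P@6, Q@5): d1:5  d2:5  d3:5  d4:5  d5:5  d6:4  d7:2 ⇒ 5.
Reduction 12 − 5 = 7.

7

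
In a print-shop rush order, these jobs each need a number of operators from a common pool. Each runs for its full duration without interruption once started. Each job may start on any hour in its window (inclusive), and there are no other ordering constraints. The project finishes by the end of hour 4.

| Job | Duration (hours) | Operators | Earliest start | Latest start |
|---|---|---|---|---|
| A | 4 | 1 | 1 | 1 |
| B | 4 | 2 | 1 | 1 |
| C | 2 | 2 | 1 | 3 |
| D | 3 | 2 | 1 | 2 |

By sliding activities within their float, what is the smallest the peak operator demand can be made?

Schedule A@1, B@1, C@1, D@1: h1:7  h2:7  h3:5  h4:3 — peak 7.
No arrangement of the 6 feasible schedules does better.

7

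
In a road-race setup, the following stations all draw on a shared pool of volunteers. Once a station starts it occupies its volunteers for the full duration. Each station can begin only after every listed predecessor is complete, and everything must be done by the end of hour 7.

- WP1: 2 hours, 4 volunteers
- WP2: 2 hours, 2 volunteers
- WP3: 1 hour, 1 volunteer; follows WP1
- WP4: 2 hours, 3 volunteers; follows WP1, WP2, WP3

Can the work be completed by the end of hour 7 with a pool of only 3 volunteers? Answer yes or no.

no

The minimum achievable peak is 4; 3 < 4, so no feasible schedule stays within the cap.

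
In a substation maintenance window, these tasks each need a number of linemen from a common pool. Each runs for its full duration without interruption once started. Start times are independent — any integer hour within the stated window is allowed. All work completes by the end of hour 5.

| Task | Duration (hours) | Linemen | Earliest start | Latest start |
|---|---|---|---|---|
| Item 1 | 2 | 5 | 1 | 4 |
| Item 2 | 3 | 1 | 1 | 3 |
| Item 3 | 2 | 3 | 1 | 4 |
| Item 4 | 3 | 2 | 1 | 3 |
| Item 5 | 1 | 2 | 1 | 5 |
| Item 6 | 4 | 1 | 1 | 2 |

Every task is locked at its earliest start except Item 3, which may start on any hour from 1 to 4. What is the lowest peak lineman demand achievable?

11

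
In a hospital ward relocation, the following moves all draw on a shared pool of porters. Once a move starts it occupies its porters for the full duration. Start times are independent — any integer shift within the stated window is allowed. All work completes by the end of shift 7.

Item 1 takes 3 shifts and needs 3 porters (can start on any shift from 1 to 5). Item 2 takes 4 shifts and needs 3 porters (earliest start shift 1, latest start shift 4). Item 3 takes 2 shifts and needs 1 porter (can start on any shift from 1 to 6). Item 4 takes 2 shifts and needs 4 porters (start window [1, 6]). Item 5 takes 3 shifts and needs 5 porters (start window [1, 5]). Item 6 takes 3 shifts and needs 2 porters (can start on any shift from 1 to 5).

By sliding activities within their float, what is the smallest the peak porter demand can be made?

9

Early-start (Item 1@1, Item 2@1, Item 3@1, Item 4@1, Item 5@1, Item 6@1) gives peak 18: s1:18  s2:18  s3:13  s4:3  s5:0  s6:0  s7:0.
Shift Item 4→4, Item 5→5.
Schedule Item 1@1, Item 2@1, Item 3@1, Item 4@4, Item 5@5, Item 6@1: s1:9  s2:9  s3:8  s4:7  s5:9  s6:5  s7:5 — peak 9.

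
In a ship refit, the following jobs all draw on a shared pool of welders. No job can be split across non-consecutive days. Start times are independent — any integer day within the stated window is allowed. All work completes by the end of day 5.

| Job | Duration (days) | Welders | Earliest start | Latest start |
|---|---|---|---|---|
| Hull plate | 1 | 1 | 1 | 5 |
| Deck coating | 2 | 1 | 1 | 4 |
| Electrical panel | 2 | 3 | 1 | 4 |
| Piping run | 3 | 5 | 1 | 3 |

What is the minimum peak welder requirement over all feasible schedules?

5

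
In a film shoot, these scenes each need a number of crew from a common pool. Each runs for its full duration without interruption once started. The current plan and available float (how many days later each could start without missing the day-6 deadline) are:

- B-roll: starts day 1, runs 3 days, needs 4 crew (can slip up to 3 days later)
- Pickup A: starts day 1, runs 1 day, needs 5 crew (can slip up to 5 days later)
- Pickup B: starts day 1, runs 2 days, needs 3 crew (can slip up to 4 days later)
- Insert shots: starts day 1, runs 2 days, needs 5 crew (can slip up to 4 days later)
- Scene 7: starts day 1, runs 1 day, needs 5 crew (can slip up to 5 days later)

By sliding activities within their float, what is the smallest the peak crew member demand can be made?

9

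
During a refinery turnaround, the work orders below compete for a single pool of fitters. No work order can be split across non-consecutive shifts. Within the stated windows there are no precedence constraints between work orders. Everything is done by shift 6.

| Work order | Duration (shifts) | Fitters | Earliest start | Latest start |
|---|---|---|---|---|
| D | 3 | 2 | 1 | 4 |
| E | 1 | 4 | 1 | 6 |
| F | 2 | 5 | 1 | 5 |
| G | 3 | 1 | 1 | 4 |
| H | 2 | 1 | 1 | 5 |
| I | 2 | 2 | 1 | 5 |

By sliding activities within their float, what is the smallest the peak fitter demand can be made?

Early-start (D@1, E@1, F@1, G@1, H@1, I@1) gives peak 15: s1:15  s2:11  s3:3  s4:0  s5:0  s6:0.
Shift E→4, F→5, H→3.
Schedule D@1, E@4, F@5, G@1, H@3, I@1: s1:5  s2:5  s3:4  s4:5  s5:5  s6:5 — peak 5.
Total fitter-shifts = 29 over 6 shifts ⇒ peak ≥ ⌈29/6⌉ = 5, so 5 is optimal.

5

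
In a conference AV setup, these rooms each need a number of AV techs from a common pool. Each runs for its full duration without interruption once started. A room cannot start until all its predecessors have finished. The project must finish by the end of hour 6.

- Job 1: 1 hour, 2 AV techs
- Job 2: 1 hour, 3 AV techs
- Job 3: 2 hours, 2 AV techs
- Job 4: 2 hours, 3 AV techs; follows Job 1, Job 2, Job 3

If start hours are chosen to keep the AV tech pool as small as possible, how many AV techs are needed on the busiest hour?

3

Early-start (Job 1@1, Job 2@1, Job 3@1, Job 4@3) gives peak 7: h1:7  h2:2  h3:3  h4:3  h5:0  h6:0.
Shift Job 2→2, Job 3→3, Job 4→5.
Schedule Job 1@1, Job 2@2, Job 3@3, Job 4@5: h1:2  h2:3  h3:2  h4:2  h5:3  h6:3 — peak 3.
Total AV tech-hours = 15 over 6 hours ⇒ peak ≥ ⌈15/6⌉ = 3, so 3 is optimal.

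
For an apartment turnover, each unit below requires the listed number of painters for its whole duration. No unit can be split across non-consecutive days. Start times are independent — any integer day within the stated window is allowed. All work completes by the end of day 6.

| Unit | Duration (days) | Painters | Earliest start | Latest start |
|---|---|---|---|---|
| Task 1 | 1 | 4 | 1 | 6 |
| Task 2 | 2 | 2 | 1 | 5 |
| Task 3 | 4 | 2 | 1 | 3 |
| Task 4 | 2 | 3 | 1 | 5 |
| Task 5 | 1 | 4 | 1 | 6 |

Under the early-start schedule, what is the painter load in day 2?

7

At early start, day 2 has: Task 2, Task 3, Task 4.
Demand: 2 + 2 + 3 = 7.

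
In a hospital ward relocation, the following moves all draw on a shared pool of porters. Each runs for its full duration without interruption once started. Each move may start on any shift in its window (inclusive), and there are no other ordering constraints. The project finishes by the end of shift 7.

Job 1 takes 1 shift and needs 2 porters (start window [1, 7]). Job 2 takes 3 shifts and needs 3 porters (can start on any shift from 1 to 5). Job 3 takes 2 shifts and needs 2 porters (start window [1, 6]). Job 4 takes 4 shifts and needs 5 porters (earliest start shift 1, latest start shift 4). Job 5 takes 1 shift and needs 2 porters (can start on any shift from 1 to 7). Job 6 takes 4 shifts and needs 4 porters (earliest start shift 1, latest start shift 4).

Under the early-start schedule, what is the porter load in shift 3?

12

At early start, shift 3 has: Job 2, Job 4, Job 6.
Demand: 3 + 5 + 4 = 12.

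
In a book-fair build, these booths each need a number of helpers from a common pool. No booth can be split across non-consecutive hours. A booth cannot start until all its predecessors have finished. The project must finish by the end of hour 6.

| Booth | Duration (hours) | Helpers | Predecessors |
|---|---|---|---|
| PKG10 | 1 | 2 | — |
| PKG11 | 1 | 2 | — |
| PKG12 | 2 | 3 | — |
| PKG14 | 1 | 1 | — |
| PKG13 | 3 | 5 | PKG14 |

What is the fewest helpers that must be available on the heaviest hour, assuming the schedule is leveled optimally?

5

Early-start (PKG10@1, PKG11@1, PKG12@1, PKG14@1, PKG13@2) gives peak 8: h1:8  h2:8  h3:5  h4:5  h5:0  h6:0.
Shift PKG12→2, PKG13→4.
Schedule PKG10@1, PKG11@1, PKG12@2, PKG14@1, PKG13@4: h1:5  h2:3  h3:3  h4:5  h5:5  h6:5 — peak 5.
Total helper-hours = 26 over 6 hours ⇒ peak ≥ ⌈26/6⌉ = 5, so 5 is optimal.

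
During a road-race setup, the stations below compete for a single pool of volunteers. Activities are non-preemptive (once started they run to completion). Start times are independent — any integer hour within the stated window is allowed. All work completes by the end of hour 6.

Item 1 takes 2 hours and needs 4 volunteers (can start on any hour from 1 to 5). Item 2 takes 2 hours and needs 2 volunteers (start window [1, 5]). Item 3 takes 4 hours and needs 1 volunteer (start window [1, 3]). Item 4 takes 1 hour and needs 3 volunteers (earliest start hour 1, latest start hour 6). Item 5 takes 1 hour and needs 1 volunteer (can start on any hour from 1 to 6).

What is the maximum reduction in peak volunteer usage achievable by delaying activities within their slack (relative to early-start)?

Early-start peak: h1:11  h2:7  h3:1  h4:1  h5:0  h6:0 ⇒ 11.
Leveled (Item 1@1, Item 2@3, Item 3@3, Item 4@5, Item 5@3): h1:4  h2:4  h3:4  h4:3  h5:4  h6:1 ⇒ 4.
Reduction 11 − 4 = 7.

7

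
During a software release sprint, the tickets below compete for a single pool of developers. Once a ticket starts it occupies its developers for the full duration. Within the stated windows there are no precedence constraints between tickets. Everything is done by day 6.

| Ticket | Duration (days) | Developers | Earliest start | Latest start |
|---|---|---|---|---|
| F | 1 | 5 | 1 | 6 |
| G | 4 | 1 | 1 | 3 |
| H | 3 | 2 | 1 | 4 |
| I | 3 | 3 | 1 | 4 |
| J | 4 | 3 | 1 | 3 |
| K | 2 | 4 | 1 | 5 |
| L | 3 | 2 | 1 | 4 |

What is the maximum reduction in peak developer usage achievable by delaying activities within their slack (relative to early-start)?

Early-start peak: d1:20  d2:15  d3:11  d4:4  d5:0  d6:0 ⇒ 20.
Leveled (F@1, G@1, H@1, I@2, J@2, K@5, L@4): d1:8  d2:9  d3:9  d4:9  d5:9  d6:6 ⇒ 9.
Reduction 20 − 9 = 11.

11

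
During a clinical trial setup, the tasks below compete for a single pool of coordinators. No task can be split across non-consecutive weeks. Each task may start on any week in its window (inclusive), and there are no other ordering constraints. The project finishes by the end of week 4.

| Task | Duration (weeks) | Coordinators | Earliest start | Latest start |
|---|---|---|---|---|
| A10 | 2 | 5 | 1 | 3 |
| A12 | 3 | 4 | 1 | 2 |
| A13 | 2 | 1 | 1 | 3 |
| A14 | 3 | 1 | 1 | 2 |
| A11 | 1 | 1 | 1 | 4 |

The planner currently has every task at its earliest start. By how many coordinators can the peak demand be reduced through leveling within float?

Early-start peak: w1:12  w2:11  w3:5  w4:0 ⇒ 12.
Leveled (A10@1, A12@1, A13@3, A14@1, A11@3): w1:10  w2:10  w3:7  w4:1 ⇒ 10.
Reduction 12 − 10 = 2.

2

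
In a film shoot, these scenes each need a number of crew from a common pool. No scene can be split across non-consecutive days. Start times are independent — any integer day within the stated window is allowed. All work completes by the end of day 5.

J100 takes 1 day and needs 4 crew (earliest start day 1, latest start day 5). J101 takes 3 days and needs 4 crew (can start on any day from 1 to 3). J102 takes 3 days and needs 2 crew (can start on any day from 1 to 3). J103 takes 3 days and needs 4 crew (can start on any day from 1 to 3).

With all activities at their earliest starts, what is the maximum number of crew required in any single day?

Early-start schedule: J100@1, J101@1, J102@1, J103@1.
Load per day: day 1: 14, day 2: 10, day 3: 10, day 4: 0, day 5: 0.
Peak is 14.

14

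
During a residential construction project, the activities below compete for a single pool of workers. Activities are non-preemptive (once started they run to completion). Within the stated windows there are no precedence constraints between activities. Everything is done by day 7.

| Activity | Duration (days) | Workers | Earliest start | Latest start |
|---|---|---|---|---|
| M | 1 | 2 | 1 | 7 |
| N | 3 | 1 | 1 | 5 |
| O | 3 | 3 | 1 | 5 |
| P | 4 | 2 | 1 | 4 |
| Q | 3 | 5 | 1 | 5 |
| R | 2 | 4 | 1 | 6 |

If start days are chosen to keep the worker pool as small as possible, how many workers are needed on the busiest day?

Early-start (M@1, N@1, O@1, P@1, Q@1, R@1) gives peak 17: d1:17  d2:15  d3:11  d4:2  d5:0  d6:0  d7:0.
Shift P→4, Q→4, R→2.
Schedule M@1, N@1, O@1, P@4, Q@4, R@2: d1:6  d2:8  d3:8  d4:7  d5:7  d6:7  d7:2 — peak 8.

8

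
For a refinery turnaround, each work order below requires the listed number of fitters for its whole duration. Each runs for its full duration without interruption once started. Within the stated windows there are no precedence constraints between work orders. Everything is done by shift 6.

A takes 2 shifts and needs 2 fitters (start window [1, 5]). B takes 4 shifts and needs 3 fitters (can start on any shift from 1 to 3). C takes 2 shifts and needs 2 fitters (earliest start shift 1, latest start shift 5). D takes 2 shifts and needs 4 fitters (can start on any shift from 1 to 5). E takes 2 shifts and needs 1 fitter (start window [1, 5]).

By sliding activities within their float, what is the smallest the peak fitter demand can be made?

Early-start (A@1, B@1, C@1, D@1, E@1) gives peak 12: s1:12  s2:12  s3:3  s4:3  s5:0  s6:0.
Shift C→3, D→5, E→5.
Schedule A@1, B@1, C@3, D@5, E@5: s1:5  s2:5  s3:5  s4:5  s5:5  s6:5 — peak 5.
Total fitter-shifts = 30 over 6 shifts ⇒ peak ≥ ⌈30/6⌉ = 5, so 5 is optimal.

5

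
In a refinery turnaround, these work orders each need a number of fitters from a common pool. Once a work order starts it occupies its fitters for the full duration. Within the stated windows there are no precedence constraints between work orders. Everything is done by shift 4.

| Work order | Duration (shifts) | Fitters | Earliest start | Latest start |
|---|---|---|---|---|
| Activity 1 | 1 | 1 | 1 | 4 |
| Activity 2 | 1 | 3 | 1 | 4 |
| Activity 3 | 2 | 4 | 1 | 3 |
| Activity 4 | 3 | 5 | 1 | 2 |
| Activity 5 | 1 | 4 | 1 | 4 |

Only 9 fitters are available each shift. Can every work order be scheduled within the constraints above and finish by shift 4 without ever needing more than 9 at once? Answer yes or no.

yes

Schedule Activity 1@1, Activity 2@1, Activity 3@1, Activity 4@2, Activity 5@3: s1:8  s2:9  s3:9  s4:5 — peak 9 ≤ 9.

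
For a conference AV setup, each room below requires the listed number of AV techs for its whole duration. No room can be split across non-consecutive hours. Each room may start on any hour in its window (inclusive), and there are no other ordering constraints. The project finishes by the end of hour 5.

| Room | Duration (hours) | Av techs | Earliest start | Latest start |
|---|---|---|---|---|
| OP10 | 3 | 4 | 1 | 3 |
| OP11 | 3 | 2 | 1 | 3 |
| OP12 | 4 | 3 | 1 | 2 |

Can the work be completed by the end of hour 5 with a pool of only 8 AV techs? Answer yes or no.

no

The minimum achievable peak is 9; 8 < 9, so no feasible schedule stays within the cap.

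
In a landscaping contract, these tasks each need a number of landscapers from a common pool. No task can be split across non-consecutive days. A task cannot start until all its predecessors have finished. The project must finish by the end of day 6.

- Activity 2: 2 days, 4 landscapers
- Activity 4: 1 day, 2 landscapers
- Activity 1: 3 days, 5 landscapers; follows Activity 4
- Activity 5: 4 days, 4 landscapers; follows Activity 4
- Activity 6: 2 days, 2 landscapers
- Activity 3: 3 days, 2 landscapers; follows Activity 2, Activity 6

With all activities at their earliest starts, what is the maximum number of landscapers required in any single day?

Early-start schedule: Activity 2@1, Activity 4@1, Activity 1@2, Activity 5@2, Activity 6@1, Activity 3@3.
Load per day: day 1: 8, day 2: 15, day 3: 11, day 4: 11, day 5: 6, day 6: 0.
Peak is 15.

15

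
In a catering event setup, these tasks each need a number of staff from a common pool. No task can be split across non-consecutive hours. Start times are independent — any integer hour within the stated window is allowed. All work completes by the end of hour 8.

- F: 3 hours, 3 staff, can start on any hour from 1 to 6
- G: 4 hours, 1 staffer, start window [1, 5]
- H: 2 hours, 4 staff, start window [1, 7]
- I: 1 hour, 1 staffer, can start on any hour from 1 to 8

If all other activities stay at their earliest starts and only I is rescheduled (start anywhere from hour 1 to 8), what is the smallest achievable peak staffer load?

8

I@1: h1:9  h2:8  h3:4  h4:1  h5:0  h6:0  h7:0  h8:0 → peak 9
I@2: h1:8  h2:9  h3:4  h4:1  h5:0  h6:0  h7:0  h8:0 → peak 9
I@3: h1:8  h2:8  h3:5  h4:1  h5:0  h6:0  h7:0  h8:0 → peak 8
I@4: h1:8  h2:8  h3:4  h4:2  h5:0  h6:0  h7:0  h8:0 → peak 8
I@5: h1:8  h2:8  h3:4  h4:1  h5:1  h6:0  h7:0  h8:0 → peak 8
I@6: h1:8  h2:8  h3:4  h4:1  h5:0  h6:1  h7:0  h8:0 → peak 8
I@7: h1:8  h2:8  h3:4  h4:1  h5:0  h6:0  h7:1  h8:0 → peak 8
I@8: h1:8  h2:8  h3:4  h4:1  h5:0  h6:0  h7:0  h8:1 → peak 8
Best is I@3, peak 8.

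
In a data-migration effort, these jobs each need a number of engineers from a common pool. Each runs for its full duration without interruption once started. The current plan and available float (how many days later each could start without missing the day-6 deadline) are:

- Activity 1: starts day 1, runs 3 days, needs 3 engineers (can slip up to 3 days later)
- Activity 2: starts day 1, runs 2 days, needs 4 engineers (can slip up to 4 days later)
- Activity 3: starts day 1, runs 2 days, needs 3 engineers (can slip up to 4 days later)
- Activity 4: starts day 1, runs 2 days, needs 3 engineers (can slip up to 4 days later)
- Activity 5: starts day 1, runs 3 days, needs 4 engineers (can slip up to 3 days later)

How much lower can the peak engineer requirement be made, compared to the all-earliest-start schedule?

10

Early-start peak: d1:17  d2:17  d3:7  d4:0  d5:0  d6:0 ⇒ 17.
Leveled (Activity 1@1, Activity 2@1, Activity 3@3, Activity 4@5, Activity 5@4): d1:7  d2:7  d3:6  d4:7  d5:7  d6:7 ⇒ 7.
Reduction 17 − 7 = 10.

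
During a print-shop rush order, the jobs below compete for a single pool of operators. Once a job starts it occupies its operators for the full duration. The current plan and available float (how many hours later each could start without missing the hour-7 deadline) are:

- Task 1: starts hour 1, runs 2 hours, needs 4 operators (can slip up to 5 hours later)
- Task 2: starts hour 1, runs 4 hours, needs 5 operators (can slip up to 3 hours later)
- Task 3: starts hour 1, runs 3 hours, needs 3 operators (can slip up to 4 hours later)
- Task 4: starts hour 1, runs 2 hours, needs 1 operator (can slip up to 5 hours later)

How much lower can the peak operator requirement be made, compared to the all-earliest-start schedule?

Early-start peak: h1:13  h2:13  h3:8  h4:5  h5:0  h6:0  h7:0 ⇒ 13.
Leveled (Task 1@1, Task 2@4, Task 3@1, Task 4@3): h1:7  h2:7  h3:4  h4:6  h5:5  h6:5  h7:5 ⇒ 7.
Reduction 13 − 7 = 6.

6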